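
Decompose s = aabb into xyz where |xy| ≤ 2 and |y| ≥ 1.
x = '', y = 'aa', z = 'bb'

For s = aabb and p = 2, one valid decomposition is:
- x = '' (length 0)
- y = 'aa' (length 2)
- z = 'bb' (length 2)

Verification:
- xyz = '' + 'aa' + 'bb' = aabb ✓
- |xy| = 2 ≤ 2 ✓
- |y| = 2 > 0 ✓

All pumping lemma constraints are satisfied.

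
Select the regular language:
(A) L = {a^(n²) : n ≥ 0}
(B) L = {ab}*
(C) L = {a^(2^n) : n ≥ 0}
(B) {ab}*

(B) L = {ab}* is regular.

This can be recognized by a finite automaton (DFA/NFA).
Regular expressions like {ab}* define regular languages.

The other choices are not regular:
- {a^(n²) : n ≥ 0}: After pumping, length is no longer a perfect square
- {a^(2^n) : n ≥ 0}: After pumping, length is no longer a power of 2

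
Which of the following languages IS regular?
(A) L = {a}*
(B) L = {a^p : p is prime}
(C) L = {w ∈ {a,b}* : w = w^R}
(A) {a}*

(A) L = {a}* is regular.

This can be recognized by a finite automaton (DFA/NFA).
Regular expressions like {a}* define regular languages.

The other choices are not regular:
- {a^p : p is prime}: After pumping, the length becomes composite
- {w ∈ {a,b}* : w = w^R}: After pumping, the string is no longer symmetric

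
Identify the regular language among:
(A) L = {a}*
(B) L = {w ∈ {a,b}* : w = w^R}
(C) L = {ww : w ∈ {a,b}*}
(A) {a}*

(A) L = {a}* is regular.

This can be recognized by a finite automaton (DFA/NFA).
Regular expressions like {a}* define regular languages.

The other choices are not regular:
- {ww : w ∈ {a,b}*}: After pumping, the two halves no longer match
- {w ∈ {a,b}* : w = w^R}: After pumping, the string is no longer symmetric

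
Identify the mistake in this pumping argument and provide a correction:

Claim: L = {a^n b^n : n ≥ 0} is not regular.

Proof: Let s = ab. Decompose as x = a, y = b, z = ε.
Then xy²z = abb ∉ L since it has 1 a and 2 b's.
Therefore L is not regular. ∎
Error: The string s = ab might be shorter than the pumping length p.

Correction: Choose s = a^p b^p to ensure |s| ≥ p. Also, the decomposition is wrong: with |xy| ≤ p, y cannot include b's when s starts with p a's.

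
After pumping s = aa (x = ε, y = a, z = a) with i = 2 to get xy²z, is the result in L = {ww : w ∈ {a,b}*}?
No

xy²z = ε · aa · a = aaa.
aaa has odd length 3, so it cannot be written as ww and is not in L.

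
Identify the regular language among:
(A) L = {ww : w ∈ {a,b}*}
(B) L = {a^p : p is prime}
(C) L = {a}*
(C) {a}*

(C) L = {a}* is regular.

This can be recognized by a finite automaton (DFA/NFA).
Regular expressions like {a}* define regular languages.

The other choices are not regular:
- {a^p : p is prime}: After pumping, the length becomes composite
- {ww : w ∈ {a,b}*}: After pumping, the two halves no longer match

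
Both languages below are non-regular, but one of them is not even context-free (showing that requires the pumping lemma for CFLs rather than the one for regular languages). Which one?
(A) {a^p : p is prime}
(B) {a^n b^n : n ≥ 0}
(A) {a^p : p is prime}

(A) {a^p : p is prime} requires the CFL pumping lemma.

- {a^n b^n : n ≥ 0} is context-free (but not regular)
  • Can be shown non-regular with the regular pumping lemma
  • After pumping, the number of a's and b's become unequal

- {a^p : p is prime} is NOT context-free
  • Requires the CFL pumping lemma to prove
  • The CFL pumping lemma also fails because prime gaps are unbounded

The CFL pumping lemma is "stronger" in that it can prove non-membership
in the larger class of context-free languages.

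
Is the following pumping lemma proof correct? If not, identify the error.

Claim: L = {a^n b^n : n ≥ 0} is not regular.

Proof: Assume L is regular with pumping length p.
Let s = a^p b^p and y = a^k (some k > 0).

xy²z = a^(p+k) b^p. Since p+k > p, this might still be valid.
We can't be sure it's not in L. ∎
The proof is INCORRECT.

Error: The conclusion is wrong.
xy²z = a^(p+k) b^p is definitely NOT in L because the number of a's (p+k) ≠ number of b's (p).
The proof incorrectly doubts what is actually a valid contradiction.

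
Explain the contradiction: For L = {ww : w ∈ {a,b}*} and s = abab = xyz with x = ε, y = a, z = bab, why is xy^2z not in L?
xy²z = aabab ∉ L

Pumping with i = 2 replaces y = a by y² = aa:
- Original: s = xyz = abab; abab splits into halves ab · ab, which are equal, so it is in L (w = ab)
- Pumped: xy²z = ε · aa · bab = aabab
- aabab has odd length 5, so it cannot be written as ww and is not in L

The pumping lemma would require xy²z ∈ L, so this decomposition yields a contradiction.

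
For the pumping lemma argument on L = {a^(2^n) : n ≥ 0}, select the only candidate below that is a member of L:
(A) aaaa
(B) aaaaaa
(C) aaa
(A) aaaa

The pumping lemma is applied to a string s that lies in L, so first check membership of each option:
- (A) aaaa has length 4 = 2^2, so it is in L ✓
- (B) aaaaaa has length 6, strictly between 2^2 = 4 and 2^3 = 8, so it is not in L ✗
- (C) aaa has length 3, strictly between 2^1 = 2 and 2^2 = 4, so it is not in L ✗

Only (A) aaaa is in L, so it is the only candidate that could play the role of s.
(In a complete proof one picks s in terms of the pumping length p so that |s| ≥ p is guaranteed; a fixed string like aaaa illustrates the shape of such an s.)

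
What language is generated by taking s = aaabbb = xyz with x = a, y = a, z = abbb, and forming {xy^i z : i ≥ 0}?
{xy^i z : i ≥ 0} = {a^(2+i) b^3 : i ≥ 0} = {aabbb, aaabbb, aaaabbb, ...}

With x = a, y = a, z = abbb: Starting with aaabbb and pumping the second 'a', we get strings with 2+i a's followed by 3 b's for i = 0, 1, 2, ...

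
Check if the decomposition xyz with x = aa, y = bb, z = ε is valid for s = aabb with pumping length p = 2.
Violated: |xy| ≤ p

The decomposition x = aa, y = bb, z = ε for s = aabb with p = 2
violates the constraint: |xy| ≤ p

|xy| = |aabb| = 4 > 2 = p. The decomposition puts too many characters in xy.

Pumping lemma constraints:
1. xyz = s (decomposition is valid)
2. |xy| ≤ p
3. |y| > 0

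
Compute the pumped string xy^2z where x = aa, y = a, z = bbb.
aaaabbb

Given x = 'aa', y = 'a', z = 'bbb' and i = 2:

xy^2z = x + y·y·...·y (2 times) + z
       = 'aa' + 'a'^2 + 'bbb'
       = 'aa' + 'aa' + 'bbb'
       = 'aaaabbb'

The pumped string is 'aaaabbb' with length 7.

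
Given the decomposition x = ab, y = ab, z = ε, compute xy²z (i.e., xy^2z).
ababab

Given x = 'ab', y = 'ab', z = '' and i = 2:

xy^2z = x + y·y·...·y (2 times) + z
       = 'ab' + 'ab'^2 + ''
       = 'ab' + 'abab' + ''
       = 'ababab'

The pumped string is 'ababab' with length 6.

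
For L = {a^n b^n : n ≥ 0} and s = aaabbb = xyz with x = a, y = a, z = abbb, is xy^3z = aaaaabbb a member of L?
No

xy³z = a · aaa · abbb = aaaaabbb.
aaaaabbb has 5 a's and 3 b's; 5 ≠ 3, so it is not in L.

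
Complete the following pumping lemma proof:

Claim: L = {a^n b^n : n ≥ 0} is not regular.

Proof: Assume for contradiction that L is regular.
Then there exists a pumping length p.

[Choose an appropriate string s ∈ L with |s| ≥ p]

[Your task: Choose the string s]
s = a^p b^p

This string is in L (has equal a's and b's) and has length 2p ≥ p.
Any decomposition xyz with |xy| ≤ p means y consists only of a's,
so pumping will unbalance the counts.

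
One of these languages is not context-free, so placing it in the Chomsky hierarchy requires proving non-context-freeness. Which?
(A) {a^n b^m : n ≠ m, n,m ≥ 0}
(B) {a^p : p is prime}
(B) {a^p : p is prime}

(B) {a^p : p is prime} requires the CFL pumping lemma.

- {a^n b^m : n ≠ m, n,m ≥ 0} is context-free (but not regular)
  • Can be shown non-regular with the regular pumping lemma
  • After pumping a's, we can make n = m

- {a^p : p is prime} is NOT context-free
  • Requires the CFL pumping lemma to prove
  • The CFL pumping lemma also fails because prime gaps are unbounded

The CFL pumping lemma is "stronger" in that it can prove non-membership
in the larger class of context-free languages.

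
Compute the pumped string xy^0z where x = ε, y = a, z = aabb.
aabb

Given x = '', y = 'a', z = 'aabb' and i = 0:

xy^0z = x + y·y·...·y (0 times) + z
       = '' + 'a'^0 + 'aabb'
       = '' + '' + 'aabb'
       = 'aabb'

The pumped string is 'aabb' with length 4.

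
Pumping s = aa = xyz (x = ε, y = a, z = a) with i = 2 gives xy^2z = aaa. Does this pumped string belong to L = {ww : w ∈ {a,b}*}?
No

xy²z = ε · aa · a = aaa.
aaa has odd length 3, so it cannot be written as ww and is not in L.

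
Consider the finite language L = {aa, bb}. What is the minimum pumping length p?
p = 3

For a finite language L, the pumping lemma holds vacuously if p > max|s| for s ∈ L.

The longest string in L = {aa, bb} has length 2.
If p = 3, then no string s ∈ L has |s| ≥ p, so the condition is vacuously true.

The minimum pumping length is p = 3.

Why no smaller p works: for any p ≤ 2, the longest string s ∈ L has |s| = 2 ≥ p, so it would
have to be pumpable; but pumping up (i = 2, 3, ...) produces ever longer strings, which cannot all lie in the
finite language L. So the pumping property fails for every p ≤ 2.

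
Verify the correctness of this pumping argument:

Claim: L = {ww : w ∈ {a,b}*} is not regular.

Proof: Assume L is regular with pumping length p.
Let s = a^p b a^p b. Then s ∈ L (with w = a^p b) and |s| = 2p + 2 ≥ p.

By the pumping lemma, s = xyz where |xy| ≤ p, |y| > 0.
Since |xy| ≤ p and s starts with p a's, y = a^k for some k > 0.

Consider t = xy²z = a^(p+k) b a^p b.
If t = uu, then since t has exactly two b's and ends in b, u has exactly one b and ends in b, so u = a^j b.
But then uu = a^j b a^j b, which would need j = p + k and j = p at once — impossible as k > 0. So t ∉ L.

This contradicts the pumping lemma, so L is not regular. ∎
The proof is correct.

This proof is valid because:
1. s = a^p b a^p b is in L and is chosen in terms of p, so |s| ≥ p holds for every p
2. The decomposition analysis is correct: |xy| ≤ p forces y to lie inside the leading a's
3. The contradiction is valid: the argument shows a^(p+k) b a^p b cannot be split into two equal halves
4. The conclusion follows logically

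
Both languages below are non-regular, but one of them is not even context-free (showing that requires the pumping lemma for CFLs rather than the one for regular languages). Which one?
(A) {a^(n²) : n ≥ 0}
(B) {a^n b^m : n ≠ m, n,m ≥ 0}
(A) {a^(n²) : n ≥ 0}

(A) {a^(n²) : n ≥ 0} requires the CFL pumping lemma.

- {a^n b^m : n ≠ m, n,m ≥ 0} is context-free (but not regular)
  • Can be shown non-regular with the regular pumping lemma
  • After pumping a's, we can make n = m

- {a^(n²) : n ≥ 0} is NOT context-free
  • Requires the CFL pumping lemma to prove
  • Gaps between squares grow unboundedly

The CFL pumping lemma is "stronger" in that it can prove non-membership
in the larger class of context-free languages.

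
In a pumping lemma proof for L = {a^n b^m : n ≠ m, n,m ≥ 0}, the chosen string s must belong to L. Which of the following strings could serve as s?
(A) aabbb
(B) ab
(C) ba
(A) aabbb

The pumping lemma is applied to a string s that lies in L, so first check membership of each option:
- (A) aabbb = a^2 b^3 with 2 ≠ 3, so it is in L ✓
- (B) ab = a^1 b^1 has n = m = 1, so it is not in L ✗
- (C) ba has an a after a b, so it is not of the form a^n b^m and is not in L ✗

Only (A) aabbb is in L, so it is the only candidate that could play the role of s.
(In a complete proof one picks s in terms of the pumping length p so that |s| ≥ p is guaranteed; a fixed string like aabbb illustrates the shape of such an s.)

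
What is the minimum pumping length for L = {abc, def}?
p = 4

For a finite language L, the pumping lemma holds vacuously if p > max|s| for s ∈ L.

The longest string in L = {abc, def} has length 3.
If p = 4, then no string s ∈ L has |s| ≥ p, so the condition is vacuously true.

The minimum pumping length is p = 4.

Why no smaller p works: for any p ≤ 3, the longest string s ∈ L has |s| = 3 ≥ p, so it would
have to be pumpable; but pumping up (i = 2, 3, ...) produces ever longer strings, which cannot all lie in the
finite language L. So the pumping property fails for every p ≤ 3.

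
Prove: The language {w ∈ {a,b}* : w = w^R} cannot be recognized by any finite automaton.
Assume for contradiction that L is regular, and let p ≥ 1 be the pumping length given by the pumping lemma.
Choose s = a^p b a^p. Then s ∈ L (it reads the same in both directions) and |s| = 2p + 1 ≥ p.
By the pumping lemma, s = xyz for some x, y, z with |xy| ≤ p, |y| ≥ 1, and xy^i z ∈ L for every i ≥ 0.
Since |xy| ≤ p and the first p symbols of s are all a's, y = a^k for some k with 1 ≤ k ≤ p.

Take i = 2: xy²z = a^(p + k) b a^p.
Its reversal is a^p b a^(p + k). These differ because the block of a's before the unique b has length p + k in one and p in the other, and p + k ≠ p since k ≥ 1. So xy²z is not a palindrome, i.e. xy²z ∉ L.

This contradicts the pumping lemma, which requires xy^i z ∈ L for all i ≥ 0.
Hence L = {w ∈ {a,b}* : w = w^R} is not regular. ∎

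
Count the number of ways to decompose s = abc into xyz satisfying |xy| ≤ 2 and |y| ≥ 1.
3

For s = 'abc' with pumping length p = 2:

Constraints: |xy| ≤ 2, |y| > 0

Valid decompositions (|xy| ≤ p, |y| ≥ 1):
  • x='', y='a', z='bc'
  • x='a', y='b', z='c'
  • x='', y='ab', z='c'

Total count: 3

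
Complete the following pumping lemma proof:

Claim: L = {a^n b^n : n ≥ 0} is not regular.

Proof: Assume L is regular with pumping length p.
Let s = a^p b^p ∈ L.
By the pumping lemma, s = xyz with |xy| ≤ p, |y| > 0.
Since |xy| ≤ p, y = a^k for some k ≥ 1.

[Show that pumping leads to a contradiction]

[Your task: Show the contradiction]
Consider xy²z = a^(p+k) b^p.

Since k ≥ 1, we have p + k > p.
So xy²z has more a's than b's: (p+k) a's vs p b's.
This means xy²z ∉ L because a^n b^n requires equal counts.

This contradicts the pumping lemma which states xy²z ∈ L.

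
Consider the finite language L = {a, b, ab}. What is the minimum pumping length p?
p = 3

For a finite language L, the pumping lemma holds vacuously if p > max|s| for s ∈ L.

The longest string in L = {a, b, ab} has length 2.
If p = 3, then no string s ∈ L has |s| ≥ p, so the condition is vacuously true.

The minimum pumping length is p = 3.

Why no smaller p works: for any p ≤ 2, the longest string s ∈ L has |s| = 2 ≥ p, so it would
have to be pumpable; but pumping up (i = 2, 3, ...) produces ever longer strings, which cannot all lie in the
finite language L. So the pumping property fails for every p ≤ 2.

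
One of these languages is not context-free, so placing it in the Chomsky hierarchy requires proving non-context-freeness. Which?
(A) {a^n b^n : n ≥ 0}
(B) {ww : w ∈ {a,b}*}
(B) {ww : w ∈ {a,b}*}

(B) {ww : w ∈ {a,b}*} requires the CFL pumping lemma.

- {a^n b^n : n ≥ 0} is context-free (but not regular)
  • Can be shown non-regular with the regular pumping lemma
  • After pumping, the number of a's and b's become unequal

- {ww : w ∈ {a,b}*} is NOT context-free
  • Requires the CFL pumping lemma to prove
  • Even a PDA cannot compare two arbitrary halves symbol by symbol; CFL pumping on a^p b^p a^p b^p fails

The CFL pumping lemma is "stronger" in that it can prove non-membership
in the larger class of context-free languages.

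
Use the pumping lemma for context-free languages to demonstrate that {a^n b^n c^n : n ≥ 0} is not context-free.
Assume for contradiction that L is context-free, and let p ≥ 1 be the pumping length given by the pumping lemma for CFLs.
Choose s = a^p b^p c^p. Then s ∈ L and |s| = 3p ≥ p.
By the CFL pumping lemma, s = uvxyz for some u, v, x, y, z with |vxy| ≤ p, |vy| ≥ 1, and uv^i xy^i z ∈ L for every i ≥ 0.

Because |vxy| ≤ p, the window vxy cannot contain both an a and a c: any substring of s containing both must include the entire block b^p plus at least one a and one c, so it has length ≥ p + 2 > p.
Hence at least one of the letters a, c does not occur in vy at all.

Take i = 0: the string uxz is obtained from s by deleting |vy| ≥ 1 symbols, so |uxz| = 3p − |vy| < 3p.
But the letter (a or c) that does not occur in vy still occurs exactly p times in uxz. Every string of L with exactly p copies of some letter is a^p b^p c^p, of length 3p. Since |uxz| < 3p, uxz ∉ L.

This contradicts the CFL pumping lemma, which requires uv^i xy^i z ∈ L for all i ≥ 0.
Hence L = {a^n b^n c^n : n ≥ 0} is not context-free. ∎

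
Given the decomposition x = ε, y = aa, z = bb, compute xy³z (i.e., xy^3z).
aaaaaabb

Given x = '', y = 'aa', z = 'bb' and i = 3:

xy^3z = x + y·y·...·y (3 times) + z
       = '' + 'aa'^3 + 'bb'
       = '' + 'aaaaaa' + 'bb'
       = 'aaaaaabb'

The pumped string is 'aaaaaabb' with length 8.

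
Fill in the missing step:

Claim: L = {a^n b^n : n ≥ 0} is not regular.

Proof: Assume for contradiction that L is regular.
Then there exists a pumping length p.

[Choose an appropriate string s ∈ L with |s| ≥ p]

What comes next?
s = a^p b^p

This string is in L (has equal a's and b's) and has length 2p ≥ p.
Any decomposition xyz with |xy| ≤ p means y consists only of a's,
so pumping will unbalance the counts.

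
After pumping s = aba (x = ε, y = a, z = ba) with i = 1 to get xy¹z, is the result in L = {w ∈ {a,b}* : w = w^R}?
Yes

xy¹z = ε · a · ba = aba.
aba reversed is aba, the same string, so it is a palindrome and is in L.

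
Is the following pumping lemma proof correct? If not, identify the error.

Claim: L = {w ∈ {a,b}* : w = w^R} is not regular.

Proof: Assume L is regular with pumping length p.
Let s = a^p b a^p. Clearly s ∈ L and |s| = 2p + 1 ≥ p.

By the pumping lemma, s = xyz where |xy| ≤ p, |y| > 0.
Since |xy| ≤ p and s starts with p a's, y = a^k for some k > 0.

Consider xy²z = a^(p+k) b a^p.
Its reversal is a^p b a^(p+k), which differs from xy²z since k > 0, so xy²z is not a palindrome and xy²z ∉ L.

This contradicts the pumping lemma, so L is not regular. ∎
The proof is correct.

This proof is valid because:
1. s = a^p b a^p is in L and is chosen in terms of p, so |s| ≥ p holds for every p
2. The decomposition analysis is correct: |xy| ≤ p forces y to lie inside the leading a's
3. The contradiction is valid: a^(p+k) b a^p has more a's before the b than after it, so it is not a palindrome
4. The conclusion follows logically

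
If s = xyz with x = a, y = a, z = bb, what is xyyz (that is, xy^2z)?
aaabb

Given x = 'a', y = 'a', z = 'bb' and i = 2:

xy^2z = x + y·y·...·y (2 times) + z
       = 'a' + 'a'^2 + 'bb'
       = 'a' + 'aa' + 'bb'
       = 'aaabb'

The pumped string is 'aaabb' with length 5.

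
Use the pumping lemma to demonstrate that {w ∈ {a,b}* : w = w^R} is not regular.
Assume for contradiction that L is regular, and let p ≥ 1 be the pumping length given by the pumping lemma.
Choose s = a^p b a^p. Then s ∈ L (it reads the same in both directions) and |s| = 2p + 1 ≥ p.
By the pumping lemma, s = xyz for some x, y, z with |xy| ≤ p, |y| ≥ 1, and xy^i z ∈ L for every i ≥ 0.
Since |xy| ≤ p and the first p symbols of s are all a's, y = a^k for some k with 1 ≤ k ≤ p.

Take i = 2: xy²z = a^(p + k) b a^p.
Its reversal is a^p b a^(p + k). These differ because the block of a's before the unique b has length p + k in one and p in the other, and p + k ≠ p since k ≥ 1. So xy²z is not a palindrome, i.e. xy²z ∉ L.

This contradicts the pumping lemma, which requires xy^i z ∈ L for all i ≥ 0.
Hence L = {w ∈ {a,b}* : w = w^R} is not regular. ∎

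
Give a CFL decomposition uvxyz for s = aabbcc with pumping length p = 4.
u='a', v='a', x='bb', y='c', z='c'

For s = aabbcc with pumping length p = 4:

One valid decomposition:
- u = 'a'
- v = 'a'
- x = 'bb'
- y = 'c'
- z = 'c'

Verification:
- uvxyz = 'a' + 'a' + 'bb' + 'c' + 'c' = aabbcc ✓
- |vxy| = |'abbc'| = 4 ≤ 4 ✓
- |vy| = |'ac'| = 2 > 0 ✓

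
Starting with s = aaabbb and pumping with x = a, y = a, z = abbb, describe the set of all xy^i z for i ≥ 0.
{xy^i z : i ≥ 0} = {a^(2+i) b^3 : i ≥ 0} = {aabbb, aaabbb, aaaabbb, ...}

With x = a, y = a, z = abbb: Starting with aaabbb and pumping the second 'a', we get strings with 2+i a's followed by 3 b's for i = 0, 1, 2, ...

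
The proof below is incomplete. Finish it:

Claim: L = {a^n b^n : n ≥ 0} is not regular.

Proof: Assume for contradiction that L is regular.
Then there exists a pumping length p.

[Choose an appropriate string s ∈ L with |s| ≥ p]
s = a^p b^p

This string is in L (has equal a's and b's) and has length 2p ≥ p.
Any decomposition xyz with |xy| ≤ p means y consists only of a's,
so pumping will unbalance the counts.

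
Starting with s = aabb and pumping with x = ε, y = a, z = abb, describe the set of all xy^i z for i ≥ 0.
{xy^i z : i ≥ 0} = {a^(i+1) b^2 : i ≥ 0} = {abb, aabb, aaabb, ...}

With x = ε, y = a, z = abb: Starting with aabb and pumping the first 'a' (z = abb keeps the second 'a'), we get strings with i+1 a's followed by 2 b's for i = 0, 1, 2, ...; note bb is not produced because z always contributes one a.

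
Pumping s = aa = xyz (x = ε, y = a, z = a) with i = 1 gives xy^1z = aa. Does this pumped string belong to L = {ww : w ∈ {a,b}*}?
Yes

xy¹z = ε · a · a = aa.
aa splits into halves a · a, which are equal, so it is in L (w = a).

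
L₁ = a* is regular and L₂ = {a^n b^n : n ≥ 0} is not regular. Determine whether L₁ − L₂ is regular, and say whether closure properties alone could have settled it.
Yes — L₁ − L₂ is regular.

The only string of a* that lies in {a^n b^n} is ε, so L₁ − L₂ = a* − {ε} = a⁺ = aa*, which is regular.

Note that the bare facts "L₁ regular, L₂ non-regular" do not settle the question by themselves: the closure of regular languages under ∪, ∩, complement and difference applies only when BOTH operands are regular. With a non-regular operand the result can come out regular or non-regular depending on the specific languages, so one has to work out L₁ − L₂ for this particular pair, as above.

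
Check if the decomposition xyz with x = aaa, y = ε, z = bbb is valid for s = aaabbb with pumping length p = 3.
Violated: |y| > 0

The decomposition x = aaa, y = ε, z = bbb for s = aaabbb with p = 3
violates the constraint: |y| > 0

|y| = 0, but the pumping lemma requires |y| > 0 (y must be non-empty).

Pumping lemma constraints:
1. xyz = s (decomposition is valid)
2. |xy| ≤ p
3. |y| > 0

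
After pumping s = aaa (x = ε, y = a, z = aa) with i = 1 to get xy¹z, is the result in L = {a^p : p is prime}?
Yes

xy¹z = ε · a · aa = aaa.
aaa has length 3, which is prime, so it is in L.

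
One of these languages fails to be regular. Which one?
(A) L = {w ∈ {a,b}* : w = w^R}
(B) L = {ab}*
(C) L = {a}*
(A) {w ∈ {a,b}* : w = w^R}

(A) L = {w ∈ {a,b}* : w = w^R} is NOT regular.

The pumping lemma can be used to prove this:
After pumping, the string is no longer symmetric

The other languages are regular because they can be recognized by finite automata.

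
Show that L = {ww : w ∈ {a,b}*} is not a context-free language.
Assume for contradiction that L is context-free, and let p ≥ 1 be the pumping length given by the pumping lemma for CFLs.
Choose s = a^p b^p a^p b^p. Then s ∈ L (take w = a^p b^p) and |s| = 4p ≥ p.
By the CFL pumping lemma, s = uvxyz for some u, v, x, y, z with |vxy| ≤ p, |vy| ≥ 1, and uv^i xy^i z ∈ L for every i ≥ 0.

Write s as four blocks A₁ B₁ A₂ B₂ with A₁ = A₂ = a^p and B₁ = B₂ = b^p. Since |vxy| ≤ p, the window vxy lies inside at most two adjacent blocks. Take i = 0 and let t = uxz, so |t| = 4p − |vy| with 1 ≤ |vy| ≤ p. If |t| is odd, t ∉ L immediately, so assume |vy| is even (hence |vy| ≥ 2) and |t|/2 = 2p − |vy|/2, which satisfies p ≤ |t|/2 ≤ 2p − 1.

Case 1 (vxy inside A₁B₁): t = a^(p−j) b^(p−l) a^p b^p with j + l = |vy|. The second half of t has length < 2p, so it is a suffix of the trailing a^p b^p and ends in b; the first half is a^(p−j) b^(p−l) a^((j+l)/2), which ends in a because (j+l)/2 ≥ 1. The halves differ, so t ∉ L.

Case 2 (vxy inside B₁A₂, straddling the middle): t = a^p b^(p−j) a^(p−l) b^p with j + l = |vy|. If t = ww, then w is a prefix of t of length ≥ p, so w begins with a^p; and w is a suffix of t of length ≥ p, so w ends with b^p. That forces |w| ≥ 2p, contradicting |w| = |t|/2 ≤ 2p − 1. So t ∉ L.

Case 3 (vxy inside A₂B₂): t = a^p b^p a^(p−j) b^(p−l) with j + l = |vy|. The first half of t is a prefix of a^p b^p, so it begins with a; the second half is b^((j+l)/2) a^(p−j) b^(p−l), which begins with b. The halves differ, so t ∉ L.

In every case uv⁰xy⁰z = uxz ∉ L.

This contradicts the CFL pumping lemma, which requires uv^i xy^i z ∈ L for all i ≥ 0.
Hence L = {ww : w ∈ {a,b}*} is not context-free. ∎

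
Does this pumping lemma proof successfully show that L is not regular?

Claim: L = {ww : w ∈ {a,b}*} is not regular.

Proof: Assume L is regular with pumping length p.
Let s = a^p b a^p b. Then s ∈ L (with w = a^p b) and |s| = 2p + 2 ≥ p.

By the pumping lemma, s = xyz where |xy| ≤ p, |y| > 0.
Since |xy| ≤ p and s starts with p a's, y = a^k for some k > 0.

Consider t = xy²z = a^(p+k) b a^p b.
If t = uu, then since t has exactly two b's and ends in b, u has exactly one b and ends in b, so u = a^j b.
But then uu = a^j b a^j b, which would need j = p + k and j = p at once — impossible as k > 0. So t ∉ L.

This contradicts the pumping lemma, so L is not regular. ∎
The proof is correct.

This proof is valid because:
1. s = a^p b a^p b is in L and is chosen in terms of p, so |s| ≥ p holds for every p
2. The decomposition analysis is correct: |xy| ≤ p forces y to lie inside the leading a's
3. The contradiction is valid: the argument shows a^(p+k) b a^p b cannot be split into two equal halves
4. The conclusion follows logically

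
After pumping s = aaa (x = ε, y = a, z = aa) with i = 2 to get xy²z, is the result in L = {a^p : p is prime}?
No

xy²z = ε · aa · aa = aaaa.
aaaa has length 4 = 2 × 2, which is not prime, so it is not in L.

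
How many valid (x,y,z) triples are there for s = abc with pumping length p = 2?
3

For s = 'abc' with pumping length p = 2:

Constraints: |xy| ≤ 2, |y| > 0

Valid decompositions (|xy| ≤ p, |y| ≥ 1):
  • x='', y='a', z='bc'
  • x='a', y='b', z='c'
  • x='', y='ab', z='c'

Total count: 3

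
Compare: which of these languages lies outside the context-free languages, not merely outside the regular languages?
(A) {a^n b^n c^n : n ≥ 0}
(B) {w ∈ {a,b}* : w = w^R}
(A) {a^n b^n c^n : n ≥ 0}

(A) {a^n b^n c^n : n ≥ 0} requires the CFL pumping lemma.

- {w ∈ {a,b}* : w = w^R} is context-free (but not regular)
  • Can be shown non-regular with the regular pumping lemma
  • After pumping, the string is no longer symmetric

- {a^n b^n c^n : n ≥ 0} is NOT context-free
  • Requires the CFL pumping lemma to prove
  • Cannot maintain three equal counts simultaneously

The CFL pumping lemma is "stronger" in that it can prove non-membership
in the larger class of context-free languages.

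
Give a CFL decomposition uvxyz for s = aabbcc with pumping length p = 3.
u='aa', v='b', x='b', y='c', z='c'

For s = aabbcc with pumping length p = 3:

One valid decomposition:
- u = 'aa'
- v = 'b'
- x = 'b'
- y = 'c'
- z = 'c'

Verification:
- uvxyz = 'aa' + 'b' + 'b' + 'c' + 'c' = aabbcc ✓
- |vxy| = |'bbc'| = 3 ≤ 3 ✓
- |vy| = |'bc'| = 2 > 0 ✓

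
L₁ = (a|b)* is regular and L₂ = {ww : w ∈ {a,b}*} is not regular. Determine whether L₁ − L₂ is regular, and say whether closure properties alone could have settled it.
No — L₁ − L₂ is not regular.

L₁ − L₂ is the complement of {ww} within {a,b}*. If it were regular, its complement {ww} would be regular as well (regular languages are closed under complement) — contradiction. So L₁ − L₂ is not regular.

Note that the bare facts "L₁ regular, L₂ non-regular" do not settle the question by themselves: the closure of regular languages under ∪, ∩, complement and difference applies only when BOTH operands are regular. With a non-regular operand the result can come out regular or non-regular depending on the specific languages, so one has to work out L₁ − L₂ for this particular pair, as above.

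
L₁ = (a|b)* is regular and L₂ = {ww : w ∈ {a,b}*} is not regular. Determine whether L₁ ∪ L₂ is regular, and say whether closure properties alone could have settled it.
Yes — L₁ ∪ L₂ is regular.

{ww} ⊆ (a|b)*, so L₁ ∪ L₂ = (a|b)*, which is regular.

Note that the bare facts "L₁ regular, L₂ non-regular" do not settle the question by themselves: the closure of regular languages under ∪, ∩, complement and difference applies only when BOTH operands are regular. With a non-regular operand the result can come out regular or non-regular depending on the specific languages, so one has to work out L₁ ∪ L₂ for this particular pair, as above.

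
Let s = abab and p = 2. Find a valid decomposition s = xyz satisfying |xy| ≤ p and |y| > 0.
x = '', y = 'a', z = 'bab'

For s = abab and p = 2, one valid decomposition is:
- x = '' (length 0)
- y = 'a' (length 1)
- z = 'bab' (length 3)

Verification:
- xyz = '' + 'a' + 'bab' = abab ✓
- |xy| = 1 ≤ 2 ✓
- |y| = 1 > 0 ✓

All pumping lemma constraints are satisfied.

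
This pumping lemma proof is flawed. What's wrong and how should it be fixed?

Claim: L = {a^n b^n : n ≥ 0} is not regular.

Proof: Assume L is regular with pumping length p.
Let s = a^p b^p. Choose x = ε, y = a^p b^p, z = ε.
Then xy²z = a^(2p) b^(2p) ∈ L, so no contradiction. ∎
Error: The decomposition violates |xy| ≤ p. With y = a^p b^p, |xy| = |y| = 2p > p. (The proof also miscomputes xy²z, which would be a^p b^p a^p b^p rather than a^(2p) b^(2p), and it wrongly treats one harmless decomposition as settling the matter — the prover does not get to choose the decomposition.)

Correction: The pumping lemma requires |xy| ≤ p, and the argument must handle every decomposition satisfying |xy| ≤ p, |y| ≥ 1. Since s starts with p a's, any such y consists only of a's, say y = a^k with k ≥ 1. Then xy²z = a^(p+k) b^p has unequal numbers of a's and b's, so xy²z ∉ L — the required contradiction.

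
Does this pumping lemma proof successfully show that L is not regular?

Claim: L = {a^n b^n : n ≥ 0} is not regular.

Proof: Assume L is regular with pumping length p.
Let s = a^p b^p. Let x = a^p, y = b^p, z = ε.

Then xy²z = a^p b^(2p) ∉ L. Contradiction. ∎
The proof is INCORRECT.

Error: The decomposition violates |xy| ≤ p.
With x = a^p and y = b^p, we have |xy| = 2p > p.
The pumping lemma requires |xy| ≤ p, so y must be within the first p characters.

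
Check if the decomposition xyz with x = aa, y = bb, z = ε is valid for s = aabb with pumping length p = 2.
Violated: |xy| ≤ p

The decomposition x = aa, y = bb, z = ε for s = aabb with p = 2
violates the constraint: |xy| ≤ p

|xy| = |aabb| = 4 > 2 = p. The decomposition puts too many characters in xy.

Pumping lemma constraints:
1. xyz = s (decomposition is valid)
2. |xy| ≤ p
3. |y| > 0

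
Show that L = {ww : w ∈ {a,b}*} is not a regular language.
Assume for contradiction that L is regular, and let p ≥ 1 be the pumping length given by the pumping lemma.
Choose s = a^p b a^p b. Then s ∈ L (take w = a^p b) and |s| = 2p + 2 ≥ p.
By the pumping lemma, s = xyz for some x, y, z with |xy| ≤ p, |y| ≥ 1, and xy^i z ∈ L for every i ≥ 0.
Since |xy| ≤ p and the first p symbols of s are all a's, y = a^k for some k with 1 ≤ k ≤ p.

Take i = 2: t = xy²z = a^(p + k) b a^p b.
Suppose t = uu for some string u. The string t contains exactly two b's and ends in b, so u contains exactly one b and ends in b; hence u = a^j b for some j, and uu = a^j b a^j b. Comparing with t = a^(p + k) b a^p b forces j = p + k (first block) and j = p (second block), which is impossible since k ≥ 1. So t ∉ L.

This contradicts the pumping lemma, which requires xy^i z ∈ L for all i ≥ 0.
Hence L = {ww : w ∈ {a,b}*} is not regular. ∎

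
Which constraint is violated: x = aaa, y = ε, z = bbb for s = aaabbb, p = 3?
Violated: |y| > 0

The decomposition x = aaa, y = ε, z = bbb for s = aaabbb with p = 3
violates the constraint: |y| > 0

|y| = 0, but the pumping lemma requires |y| > 0 (y must be non-empty).

Pumping lemma constraints:
1. xyz = s (decomposition is valid)
2. |xy| ≤ p
3. |y| > 0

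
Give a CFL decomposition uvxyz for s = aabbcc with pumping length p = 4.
u='a', v='a', x='bb', y='c', z='c'

For s = aabbcc with pumping length p = 4:

One valid decomposition:
- u = 'a'
- v = 'a'
- x = 'bb'
- y = 'c'
- z = 'c'

Verification:
- uvxyz = 'a' + 'a' + 'bb' + 'c' + 'c' = aabbcc ✓
- |vxy| = |'abbc'| = 4 ≤ 4 ✓
- |vy| = |'ac'| = 2 > 0 ✓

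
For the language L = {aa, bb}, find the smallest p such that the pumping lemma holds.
p = 3

For a finite language L, the pumping lemma holds vacuously if p > max|s| for s ∈ L.

The longest string in L = {aa, bb} has length 2.
If p = 3, then no string s ∈ L has |s| ≥ p, so the condition is vacuously true.

The minimum pumping length is p = 3.

Why no smaller p works: for any p ≤ 2, the longest string s ∈ L has |s| = 2 ≥ p, so it would
have to be pumpable; but pumping up (i = 2, 3, ...) produces ever longer strings, which cannot all lie in the
finite language L. So the pumping property fails for every p ≤ 2.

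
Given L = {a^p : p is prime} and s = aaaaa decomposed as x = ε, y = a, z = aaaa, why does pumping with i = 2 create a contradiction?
xy²z = aaaaaa ∉ L

Pumping with i = 2 replaces y = a by y² = aa:
- Original: s = xyz = aaaaa; aaaaa has length 5, which is prime, so it is in L
- Pumped: xy²z = ε · aa · aaaa = aaaaaa
- aaaaaa has length 6 = 2 × 3, which is not prime, so it is not in L

The pumping lemma would require xy²z ∈ L, so this decomposition yields a contradiction.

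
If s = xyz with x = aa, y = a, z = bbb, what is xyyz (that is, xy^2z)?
aaaabbb

Given x = 'aa', y = 'a', z = 'bbb' and i = 2:

xy^2z = x + y·y·...·y (2 times) + z
       = 'aa' + 'a'^2 + 'bbb'
       = 'aa' + 'aa' + 'bbb'
       = 'aaaabbb'

The pumped string is 'aaaabbb' with length 7.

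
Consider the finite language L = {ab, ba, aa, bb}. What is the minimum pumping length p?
p = 3

For a finite language L, the pumping lemma holds vacuously if p > max|s| for s ∈ L.

The longest string in L = {ab, ba, aa, bb} has length 2.
If p = 3, then no string s ∈ L has |s| ≥ p, so the condition is vacuously true.

The minimum pumping length is p = 3.

Why no smaller p works: for any p ≤ 2, the longest string s ∈ L has |s| = 2 ≥ p, so it would
have to be pumpable; but pumping up (i = 2, 3, ...) produces ever longer strings, which cannot all lie in the
finite language L. So the pumping property fails for every p ≤ 2.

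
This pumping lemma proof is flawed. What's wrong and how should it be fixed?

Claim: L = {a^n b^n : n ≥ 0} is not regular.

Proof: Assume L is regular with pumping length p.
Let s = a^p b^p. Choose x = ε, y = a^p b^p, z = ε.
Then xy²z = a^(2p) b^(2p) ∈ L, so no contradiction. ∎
Error: The decomposition violates |xy| ≤ p. With y = a^p b^p, |xy| = |y| = 2p > p. (The proof also miscomputes xy²z, which would be a^p b^p a^p b^p rather than a^(2p) b^(2p), and it wrongly treats one harmless decomposition as settling the matter — the prover does not get to choose the decomposition.)

Correction: The pumping lemma requires |xy| ≤ p, and the argument must handle every decomposition satisfying |xy| ≤ p, |y| ≥ 1. Since s starts with p a's, any such y consists only of a's, say y = a^k with k ≥ 1. Then xy²z = a^(p+k) b^p has unequal numbers of a's and b's, so xy²z ∉ L — the required contradiction.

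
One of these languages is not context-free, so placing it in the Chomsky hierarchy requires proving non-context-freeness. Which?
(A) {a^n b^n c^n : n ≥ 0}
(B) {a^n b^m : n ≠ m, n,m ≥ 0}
(A) {a^n b^n c^n : n ≥ 0}

(A) {a^n b^n c^n : n ≥ 0} requires the CFL pumping lemma.

- {a^n b^m : n ≠ m, n,m ≥ 0} is context-free (but not regular)
  • Can be shown non-regular with the regular pumping lemma
  • After pumping a's, we can make n = m

- {a^n b^n c^n : n ≥ 0} is NOT context-free
  • Requires the CFL pumping lemma to prove
  • Cannot maintain three equal counts simultaneously

The CFL pumping lemma is "stronger" in that it can prove non-membership
in the larger class of context-free languages.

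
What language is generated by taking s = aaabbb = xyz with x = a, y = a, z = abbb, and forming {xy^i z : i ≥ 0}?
{xy^i z : i ≥ 0} = {a^(2+i) b^3 : i ≥ 0} = {aabbb, aaabbb, aaaabbb, ...}

With x = a, y = a, z = abbb: Starting with aaabbb and pumping the second 'a', we get strings with 2+i a's followed by 3 b's for i = 0, 1, 2, ...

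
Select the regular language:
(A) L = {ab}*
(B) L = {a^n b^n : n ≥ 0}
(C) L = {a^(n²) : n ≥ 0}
(A) {ab}*

(A) L = {ab}* is regular.

This can be recognized by a finite automaton (DFA/NFA).
Regular expressions like {ab}* define regular languages.

The other choices are not regular:
- {a^(n²) : n ≥ 0}: After pumping, length is no longer a perfect square
- {a^n b^n : n ≥ 0}: After pumping, the number of a's and b's become unequal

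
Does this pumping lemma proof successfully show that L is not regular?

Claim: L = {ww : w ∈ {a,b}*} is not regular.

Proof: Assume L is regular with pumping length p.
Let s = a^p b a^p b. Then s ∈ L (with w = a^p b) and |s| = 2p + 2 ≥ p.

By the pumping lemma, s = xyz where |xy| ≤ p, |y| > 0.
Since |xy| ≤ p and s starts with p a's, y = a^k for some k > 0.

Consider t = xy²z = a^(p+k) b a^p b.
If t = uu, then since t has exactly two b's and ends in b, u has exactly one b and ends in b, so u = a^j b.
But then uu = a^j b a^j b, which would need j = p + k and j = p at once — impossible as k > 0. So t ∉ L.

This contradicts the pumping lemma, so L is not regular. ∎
The proof is correct.

This proof is valid because:
1. s = a^p b a^p b is in L and is chosen in terms of p, so |s| ≥ p holds for every p
2. The decomposition analysis is correct: |xy| ≤ p forces y to lie inside the leading a's
3. The contradiction is valid: the argument shows a^(p+k) b a^p b cannot be split into two equal halves
4. The conclusion follows logically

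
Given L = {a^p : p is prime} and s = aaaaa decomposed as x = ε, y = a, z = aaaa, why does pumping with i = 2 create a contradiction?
xy²z = aaaaaa ∉ L

Pumping with i = 2 replaces y = a by y² = aa:
- Original: s = xyz = aaaaa; aaaaa has length 5, which is prime, so it is in L
- Pumped: xy²z = ε · aa · aaaa = aaaaaa
- aaaaaa has length 6 = 2 × 3, which is not prime, so it is not in L

The pumping lemma would require xy²z ∈ L, so this decomposition yields a contradiction.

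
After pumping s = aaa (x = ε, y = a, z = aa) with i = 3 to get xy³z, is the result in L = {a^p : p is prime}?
Yes

xy³z = ε · aaa · aa = aaaaa.
aaaaa has length 5, which is prime, so it is in L.
(A single pumped string landing in L is not a contradiction by itself; a non-regularity proof needs some i for which xy^i z ∉ L, for every admissible decomposition.)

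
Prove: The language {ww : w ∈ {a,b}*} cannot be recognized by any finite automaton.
Assume for contradiction that L is regular, and let p ≥ 1 be the pumping length given by the pumping lemma.
Choose s = a^p b a^p b. Then s ∈ L (take w = a^p b) and |s| = 2p + 2 ≥ p.
By the pumping lemma, s = xyz for some x, y, z with |xy| ≤ p, |y| ≥ 1, and xy^i z ∈ L for every i ≥ 0.
Since |xy| ≤ p and the first p symbols of s are all a's, y = a^k for some k with 1 ≤ k ≤ p.

Take i = 2: t = xy²z = a^(p + k) b a^p b.
Suppose t = uu for some string u. The string t contains exactly two b's and ends in b, so u contains exactly one b and ends in b; hence u = a^j b for some j, and uu = a^j b a^j b. Comparing with t = a^(p + k) b a^p b forces j = p + k (first block) and j = p (second block), which is impossible since k ≥ 1. So t ∉ L.

This contradicts the pumping lemma, which requires xy^i z ∈ L for all i ≥ 0.
Hence L = {ww : w ∈ {a,b}*} is not regular. ∎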